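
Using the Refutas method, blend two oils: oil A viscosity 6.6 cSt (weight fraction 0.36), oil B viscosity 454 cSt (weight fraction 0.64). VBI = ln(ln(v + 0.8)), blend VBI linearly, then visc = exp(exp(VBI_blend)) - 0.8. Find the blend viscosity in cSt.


Refutas method: VBN_i = 14.534*ln(ln(visc_i + 0.8)) + 10.975, blended linearly by mass fraction; since VBN is linear in VBI_i = ln(ln(visc_i + 0.8)) and the fractions sum to 1, blend VBI directly: visc = exp(exp(VBI_blend)) - 0.8
VBI_1 = ln(ln(6.6 + 0.8)) = 0.693887
VBI_2 = ln(ln(454 + 0.8)) = 1.81154
VBI_blend = 0.36 * 0.693887 + 0.64 * 1.81154 = 1.40918
visc_blend = exp(exp(1.40918)) - 0.8 = 59.10

59.10 cSt


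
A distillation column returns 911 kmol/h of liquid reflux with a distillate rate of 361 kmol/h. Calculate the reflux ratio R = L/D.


Reflux ratio definition: R = L / D (liquid returned / distillate withdrawn)
L = 911 kmol/h, D = 361 kmol/h
R = 911 / 361 = 2.524

2.524


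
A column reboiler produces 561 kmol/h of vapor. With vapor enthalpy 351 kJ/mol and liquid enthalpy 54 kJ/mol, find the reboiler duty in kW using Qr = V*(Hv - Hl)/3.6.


Qr = 561 * (351 - 54) / 3.6 = 561 * 297 / 3.6 = 46280

46280 kW


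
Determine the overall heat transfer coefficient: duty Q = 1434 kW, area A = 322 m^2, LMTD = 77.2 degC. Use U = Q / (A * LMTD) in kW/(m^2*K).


From Q = U*A*LMTD, U = Q / (A * LMTD)
U = 1434 / (322 * 77.2) = 1434 / 24858.4 = 0.05769

0.05769 kW/(m^2*K)


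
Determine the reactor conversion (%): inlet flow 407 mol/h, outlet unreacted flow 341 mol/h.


X = (F_in - F_out) / F_in * 100
Moles reacted = 407 - 341 = 66
X = 66 / 407 * 100
= 0.1622 * 100
= 16.22 %

16.22 %


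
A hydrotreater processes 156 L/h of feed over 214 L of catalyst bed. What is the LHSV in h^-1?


LHSV = volumetric feed rate / catalyst volume
= 156 L/h / 214 L
= 0.7290 h^-1

0.7290 h^-1


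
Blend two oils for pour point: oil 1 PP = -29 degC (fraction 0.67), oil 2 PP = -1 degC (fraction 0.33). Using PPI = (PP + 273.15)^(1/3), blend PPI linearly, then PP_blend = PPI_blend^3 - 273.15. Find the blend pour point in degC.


PPI_1 = (-29 + 273.15)^(1/3) = 6.25008
PPI_2 = (-1 + 273.15)^(1/3) = 6.480414
PPI_blend = 0.67 * 6.25008 + 0.33 * 6.480414 = 6.32609
PP_blend = 6.32609^3 - 273.15 = 253.1664 - 273.15 = -19.98

-19.98 degC


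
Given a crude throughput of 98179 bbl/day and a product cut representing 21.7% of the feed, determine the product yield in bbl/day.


Crude throughput = 98179 bbl/day
Fraction yield = 21.7%
yield = throughput * fraction / 100
yield = 98179 * 21.7 / 100 = 21304.843

21304.843 bbl/day


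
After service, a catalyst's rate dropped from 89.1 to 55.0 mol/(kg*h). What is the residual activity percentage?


Activity (%) = (rate_used / rate_fresh) * 100
rate_used = 55.0, rate_fresh = 89.1
= (55.0 / 89.1) * 100
= 0.6173 * 100 = 61.73

61.73 %


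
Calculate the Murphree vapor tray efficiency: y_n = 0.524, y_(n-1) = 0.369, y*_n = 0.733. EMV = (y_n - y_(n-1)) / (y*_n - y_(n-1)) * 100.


Murphree vapor efficiency: EMV = (y_n - y_(n-1)) / (y*_n - y_(n-1)) * 100
EMV = (0.524 - 0.369) / (0.733 - 0.369) * 100 = 0.155 / 0.364 * 100 = 42.58

42.58 %


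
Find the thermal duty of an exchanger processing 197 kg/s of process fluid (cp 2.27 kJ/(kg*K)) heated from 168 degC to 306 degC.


Q = m_dot * cp * delta_T
delta_T = 306 - 168 = 138 K
Q = 197 * 2.27 * 138
= 447.19 * 138
= 61712.22 kW

61712.22 kW


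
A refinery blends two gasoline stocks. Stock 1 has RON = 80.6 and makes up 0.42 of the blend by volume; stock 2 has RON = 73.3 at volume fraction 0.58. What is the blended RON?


Linear blending: RON_blend = sum(vi * RONi)
Contribution 1: 0.42 * 80.6 = 33.852
Contribution 2: 0.58 * 73.3 = 42.514
RON_blend = 33.852 + 42.514 = 76.366

76.366


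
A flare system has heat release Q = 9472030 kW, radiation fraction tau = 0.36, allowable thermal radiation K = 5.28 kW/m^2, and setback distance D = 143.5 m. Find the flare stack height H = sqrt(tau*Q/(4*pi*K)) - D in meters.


tau*Q/(4*pi*K) = 0.36 * 9472030 / (4 * pi * 5.28) = 51392.7
sqrt(51392.7) = 226.7
H = 226.7 - 143.5 = 83.20

83.20 m


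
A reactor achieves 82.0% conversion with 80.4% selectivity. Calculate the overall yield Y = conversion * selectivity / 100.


Overall yield = conversion (%) * selectivity (%) / 100
Conversion = 82.0%, Selectivity = 80.4%
Y = 82.0 * 80.4 / 100
= 65.928 %

65.928 %


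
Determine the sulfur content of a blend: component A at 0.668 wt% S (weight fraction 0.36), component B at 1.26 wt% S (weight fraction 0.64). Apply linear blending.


Linear sulfur blending: S_blend = x1*S1 + x2*S2
Contribution 1: 0.36 * 0.668 = 0.24048 wt%
Contribution 2: 0.64 * 1.26 = 0.8064 wt%
S_blend = 0.24048 + 0.8064 = 1.04688

1.04688 wt%


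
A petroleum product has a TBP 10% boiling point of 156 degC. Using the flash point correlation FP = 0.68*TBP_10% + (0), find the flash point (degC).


FP = 0.68 * 156 + (0) = 106.08

106.08 degC


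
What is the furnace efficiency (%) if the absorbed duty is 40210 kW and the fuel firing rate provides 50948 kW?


Furnace efficiency = Q_absorbed / Q_fuel * 100
= 40210 / 50948 * 100 = 78.92

78.92 %


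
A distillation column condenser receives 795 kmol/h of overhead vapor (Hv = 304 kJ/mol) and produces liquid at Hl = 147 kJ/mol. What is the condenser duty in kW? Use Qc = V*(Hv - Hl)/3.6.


Qc = 795 * (304 - 147) / 3.6 = 795 * 157 / 3.6 = 34670

34670 kW


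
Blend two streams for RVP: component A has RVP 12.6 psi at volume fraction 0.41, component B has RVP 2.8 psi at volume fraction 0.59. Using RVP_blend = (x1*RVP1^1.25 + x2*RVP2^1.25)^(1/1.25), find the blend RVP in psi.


Chevron index: RVP_blend = (sum xi*RVPi^1.25)^(1/1.25)
RVP^1.25 terms: 0.41 * 12.6^1.25 + 0.59 * 2.8^1.25 = 11.87
RVP_blend = 11.87^(1/1.25) = 7.237

7.237 psi


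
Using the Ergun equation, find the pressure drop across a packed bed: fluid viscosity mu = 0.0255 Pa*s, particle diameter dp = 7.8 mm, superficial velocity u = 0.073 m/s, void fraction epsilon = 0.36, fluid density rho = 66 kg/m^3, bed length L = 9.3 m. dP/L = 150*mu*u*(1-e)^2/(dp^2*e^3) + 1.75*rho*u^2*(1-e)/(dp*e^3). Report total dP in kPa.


dp = 7.8 mm = 0.0078 m
Viscous term = 150*0.0255*0.073*(1-0.36)^2 / (0.0078^2*0.36^3) = 40291.9
Inertial term = 1.75*66*0.073^2*(1-0.36) / (0.0078*0.36^3) = 1082.44
dP/L = 40291.9 + 1082.44 = 41374.3 Pa/m
dP = 41374.3 * 9.3 / 1000 = 384.8 kPa

384.8 kPa


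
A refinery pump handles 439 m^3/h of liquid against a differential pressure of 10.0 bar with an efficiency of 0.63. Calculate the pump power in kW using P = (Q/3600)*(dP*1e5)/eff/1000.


Q = 439 / 3600 = 0.121944 m^3/s
P = 0.121944 * (10.0 * 1e5) / 0.63 / 1000 = 193.6

193.6 kW


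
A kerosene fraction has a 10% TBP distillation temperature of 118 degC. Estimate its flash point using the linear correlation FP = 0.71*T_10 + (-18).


FP = 0.71 * 118 + (-18) = 65.78

65.78 degC


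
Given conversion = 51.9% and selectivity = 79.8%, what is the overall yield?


Overall yield = conversion (%) * selectivity (%) / 100
Conversion = 51.9%, Selectivity = 79.8%
Y = 51.9 * 79.8 / 100
= 41.4162 %

41.4162 %


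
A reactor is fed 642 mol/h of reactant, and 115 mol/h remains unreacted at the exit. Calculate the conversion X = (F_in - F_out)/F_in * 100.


X = (F_in - F_out) / F_in * 100
Moles reacted = 642 - 115 = 527
X = 527 / 642 * 100
= 0.8209 * 100
= 82.09 %

82.09 %


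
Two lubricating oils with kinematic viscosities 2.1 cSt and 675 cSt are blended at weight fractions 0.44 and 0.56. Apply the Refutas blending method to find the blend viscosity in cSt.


Refutas method: VBN_i = 14.534*ln(ln(visc_i + 0.8)) + 10.975, blended linearly by mass fraction; since VBN is linear in VBI_i = ln(ln(visc_i + 0.8)) and the fractions sum to 1, blend VBI directly: visc = exp(exp(VBI_blend)) - 0.8
VBI_1 = ln(ln(2.1 + 0.8)) = 0.0627032
VBI_2 = ln(ln(675 + 0.8)) = 1.87424
VBI_blend = 0.44 * 0.0627032 + 0.56 * 1.87424 = 1.07716
visc_blend = exp(exp(1.07716)) - 0.8 = 18.05

18.05 cSt


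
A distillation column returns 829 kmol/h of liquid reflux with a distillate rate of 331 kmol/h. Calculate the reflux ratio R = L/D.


Reflux ratio definition: R = L / D (liquid returned / distillate withdrawn)
L = 829 kmol/h, D = 331 kmol/h
R = 829 / 331 = 2.505

2.505


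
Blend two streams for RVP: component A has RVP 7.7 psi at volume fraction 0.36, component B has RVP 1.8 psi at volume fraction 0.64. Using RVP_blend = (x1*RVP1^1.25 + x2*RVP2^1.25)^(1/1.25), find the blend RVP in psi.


Chevron index: RVP_blend = (sum xi*RVPi^1.25)^(1/1.25)
RVP^1.25 terms: 0.36 * 7.7^1.25 + 0.64 * 1.8^1.25 = 5.95195
RVP_blend = 5.95195^(1/1.25) = 4.166

4.166 psi


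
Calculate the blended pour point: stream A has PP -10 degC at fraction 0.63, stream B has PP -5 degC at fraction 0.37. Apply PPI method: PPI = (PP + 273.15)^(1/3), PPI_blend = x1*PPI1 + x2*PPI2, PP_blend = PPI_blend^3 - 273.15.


PPI_1 = (-10 + 273.15)^(1/3) = 6.408176
PPI_2 = (-5 + 273.15)^(1/3) = 6.448508
PPI_blend = 0.63 * 6.408176 + 0.37 * 6.448508 = 6.423099
PP_blend = 6.423099^3 - 273.15 = 264.9927 - 273.15 = -8.16

-8.16 degC


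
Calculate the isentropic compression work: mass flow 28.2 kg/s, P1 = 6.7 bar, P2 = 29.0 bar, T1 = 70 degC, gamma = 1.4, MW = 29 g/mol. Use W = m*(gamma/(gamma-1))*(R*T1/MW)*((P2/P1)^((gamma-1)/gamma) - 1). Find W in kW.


Isentropic work: W = m*(gamma/(gamma-1))*(R*T1/MW)*((P2/P1)^((gamma-1)/gamma) - 1)
T1 = 70 + 273.15 = 343.15 K
Pressure ratio = 29.0 / 6.7 = 4.32836
Exponent = (1.4 - 1)/1.4 = 0.285714
(P2/P1)^exp - 1 = 4.32836^0.285714 - 1 = 0.51987
W = 28.2 * 1.4 / 0.4 * 8.314 * 343.15 / 29 * 0.51987 = 5048

5048 kW


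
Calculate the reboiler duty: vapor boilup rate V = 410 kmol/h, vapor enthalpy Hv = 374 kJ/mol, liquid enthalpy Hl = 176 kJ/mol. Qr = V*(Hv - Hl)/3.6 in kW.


Qr = 410 * (374 - 176) / 3.6 = 410 * 198 / 3.6 = 22550

22550 kW


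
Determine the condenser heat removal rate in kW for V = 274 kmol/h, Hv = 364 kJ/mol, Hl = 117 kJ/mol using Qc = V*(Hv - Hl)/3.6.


Qc = 274 * (364 - 117) / 3.6 = 274 * 247 / 3.6 = 18800

18800 kW


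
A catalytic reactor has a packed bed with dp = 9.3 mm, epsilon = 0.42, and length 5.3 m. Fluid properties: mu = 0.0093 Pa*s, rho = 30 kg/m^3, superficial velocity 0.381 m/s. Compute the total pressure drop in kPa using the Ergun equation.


dp = 9.3 mm = 0.0093 m
Viscous term = 150*0.0093*0.381*(1-0.42)^2 / (0.0093^2*0.42^3) = 27902.4
Inertial term = 1.75*30*0.381^2*(1-0.42) / (0.0093*0.42^3) = 6415.14
dP/L = 27902.4 + 6415.14 = 34317.5 Pa/m
dP = 34317.5 * 5.3 / 1000 = 181.9 kPa

181.9 kPa


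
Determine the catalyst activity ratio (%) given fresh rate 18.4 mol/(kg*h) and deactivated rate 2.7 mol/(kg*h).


Activity (%) = (rate_used / rate_fresh) * 100
rate_used = 2.7, rate_fresh = 18.4
= (2.7 / 18.4) * 100
= 0.1467 * 100 = 14.67

14.67 %


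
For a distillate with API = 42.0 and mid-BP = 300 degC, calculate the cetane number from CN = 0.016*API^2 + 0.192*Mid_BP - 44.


CN = 0.016 * 42.0^2 + 0.192 * 300 - 44
CN = 28.224 + 57.6 - 44 = 41.824

41.824


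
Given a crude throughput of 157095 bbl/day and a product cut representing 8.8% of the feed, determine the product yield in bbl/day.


Crude throughput = 157095 bbl/day
Fraction yield = 8.8%
yield = throughput * fraction / 100
yield = 157095 * 8.8 / 100 = 13824.36

13824.36 bbl/day


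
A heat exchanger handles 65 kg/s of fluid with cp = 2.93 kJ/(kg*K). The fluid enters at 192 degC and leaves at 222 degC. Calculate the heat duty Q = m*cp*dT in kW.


Q = m_dot * cp * delta_T
delta_T = 222 - 192 = 30 K
Q = 65 * 2.93 * 30
= 190.45 * 30
= 5713.5 kW

5713.5 kW


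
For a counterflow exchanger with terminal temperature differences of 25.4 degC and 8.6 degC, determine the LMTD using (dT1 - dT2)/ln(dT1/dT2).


LMTD = (dT1 - dT2) / ln(dT1/dT2)
= (25.4 - 8.6) / ln(25.4 / 8.6) = 16.8 / 1.08299 = 15.51

15.51 degC


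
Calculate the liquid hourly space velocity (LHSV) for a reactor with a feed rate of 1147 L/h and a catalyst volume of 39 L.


LHSV = volumetric feed rate / catalyst volume
= 1147 L/h / 39 L
= 29.41 h^-1

29.41 h^-1


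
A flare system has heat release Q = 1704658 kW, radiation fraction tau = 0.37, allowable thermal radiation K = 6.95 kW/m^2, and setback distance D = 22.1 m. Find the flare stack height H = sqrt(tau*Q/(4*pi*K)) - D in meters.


tau*Q/(4*pi*K) = 0.37 * 1704658 / (4 * pi * 6.95) = 7221.78
sqrt(7221.78) = 84.9811
H = 84.9811 - 22.1 = 62.88

62.88 m


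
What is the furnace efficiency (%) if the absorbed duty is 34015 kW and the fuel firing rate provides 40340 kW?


Furnace efficiency = Q_absorbed / Q_fuel * 100
= 34015 / 40340 * 100 = 84.32

84.32 %


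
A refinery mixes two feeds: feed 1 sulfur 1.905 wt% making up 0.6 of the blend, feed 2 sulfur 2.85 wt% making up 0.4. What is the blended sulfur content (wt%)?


Linear sulfur blending: S_blend = x1*S1 + x2*S2
Contribution 1: 0.6 * 1.905 = 1.143 wt%
Contribution 2: 0.4 * 2.85 = 1.14 wt%
S_blend = 1.143 + 1.14 = 2.283

2.283 wt%


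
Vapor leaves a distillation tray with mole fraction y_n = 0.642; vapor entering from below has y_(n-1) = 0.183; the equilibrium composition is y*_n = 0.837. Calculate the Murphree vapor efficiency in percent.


Murphree vapor efficiency: EMV = (y_n - y_(n-1)) / (y*_n - y_(n-1)) * 100
EMV = (0.642 - 0.183) / (0.837 - 0.183) * 100 = 0.459 / 0.654 * 100 = 70.18

70.18 %


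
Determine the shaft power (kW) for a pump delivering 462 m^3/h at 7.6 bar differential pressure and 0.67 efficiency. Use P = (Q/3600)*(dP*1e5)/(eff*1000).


Q = 462 / 3600 = 0.128333 m^3/s
P = 0.128333 * (7.6 * 1e5) / 0.67 / 1000 = 145.6

145.6 kW


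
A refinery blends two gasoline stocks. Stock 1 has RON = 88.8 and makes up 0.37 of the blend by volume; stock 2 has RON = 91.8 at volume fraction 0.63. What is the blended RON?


Linear blending: RON_blend = sum(vi * RONi)
Contribution 1: 0.37 * 88.8 = 32.856
Contribution 2: 0.63 * 91.8 = 57.834
RON_blend = 32.856 + 57.834 = 90.69

90.69


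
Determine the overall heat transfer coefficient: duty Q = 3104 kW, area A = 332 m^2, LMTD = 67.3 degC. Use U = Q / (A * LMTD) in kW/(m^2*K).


From Q = U*A*LMTD, U = Q / (A * LMTD)
U = 3104 / (332 * 67.3) = 3104 / 22343.6 = 0.1389

0.1389 kW/(m^2*K)


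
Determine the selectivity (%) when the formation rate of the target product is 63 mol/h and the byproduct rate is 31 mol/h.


Selectivity = desired / (desired + undesired) * 100
Total products = 63 + 31 = 94 mol/h
S = 63 / 94 * 100
= 0.6702 * 100
= 67.02 %

67.02 %


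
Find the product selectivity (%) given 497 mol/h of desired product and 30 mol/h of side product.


Selectivity = desired / (desired + undesired) * 100
Total products = 497 + 30 = 527 mol/h
S = 497 / 527 * 100
= 0.9431 * 100
= 94.31 %

94.31 %


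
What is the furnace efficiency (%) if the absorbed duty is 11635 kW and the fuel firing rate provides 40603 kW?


Furnace efficiency = Q_absorbed / Q_fuel * 100
= 11635 / 40603 * 100 = 28.66

28.66 %


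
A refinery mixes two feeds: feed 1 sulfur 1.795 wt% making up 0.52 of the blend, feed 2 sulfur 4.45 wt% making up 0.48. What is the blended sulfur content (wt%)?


Linear sulfur blending: S_blend = x1*S1 + x2*S2
Contribution 1: 0.52 * 1.795 = 0.9334 wt%
Contribution 2: 0.48 * 4.45 = 2.136 wt%
S_blend = 0.9334 + 2.136 = 3.0694

3.0694 wt%


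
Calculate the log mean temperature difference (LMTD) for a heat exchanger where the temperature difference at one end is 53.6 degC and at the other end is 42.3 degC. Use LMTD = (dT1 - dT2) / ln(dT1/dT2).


LMTD = (dT1 - dT2) / ln(dT1/dT2)
= (53.6 - 42.3) / ln(53.6 / 42.3) = 11.3 / 0.236762 = 47.73

47.73 degC


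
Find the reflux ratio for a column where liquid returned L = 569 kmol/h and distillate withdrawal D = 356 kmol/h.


Reflux ratio definition: R = L / D (liquid returned / distillate withdrawn)
L = 569 kmol/h, D = 356 kmol/h
R = 569 / 356 = 1.598

1.598


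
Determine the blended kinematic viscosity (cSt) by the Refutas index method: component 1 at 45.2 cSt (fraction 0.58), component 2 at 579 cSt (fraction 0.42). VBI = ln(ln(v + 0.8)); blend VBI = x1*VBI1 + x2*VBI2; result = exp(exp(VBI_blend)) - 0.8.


Refutas method: VBN_i = 14.534*ln(ln(visc_i + 0.8)) + 10.975, blended linearly by mass fraction; since VBN is linear in VBI_i = ln(ln(visc_i + 0.8)) and the fractions sum to 1, blend VBI directly: visc = exp(exp(VBI_blend)) - 0.8
VBI_1 = ln(ln(45.2 + 0.8)) = 1.34251
VBI_2 = ln(ln(579 + 0.8)) = 1.85045
VBI_blend = 0.58 * 1.34251 + 0.42 * 1.85045 = 1.55584
visc_blend = exp(exp(1.55584)) - 0.8 = 113.5

113.5 cSt


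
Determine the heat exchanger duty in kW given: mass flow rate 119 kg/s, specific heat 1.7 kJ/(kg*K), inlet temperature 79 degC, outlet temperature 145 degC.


Q = m_dot * cp * delta_T
delta_T = 145 - 79 = 66 K
Q = 119 * 1.7 * 66
= 202.3 * 66
= 13351.8 kW

13351.8 kW


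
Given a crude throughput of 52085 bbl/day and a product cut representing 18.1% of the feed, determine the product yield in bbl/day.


Crude throughput = 52085 bbl/day
Fraction yield = 18.1%
yield = throughput * fraction / 100
yield = 52085 * 18.1 / 100 = 9427.385

9427.385 bbl/day


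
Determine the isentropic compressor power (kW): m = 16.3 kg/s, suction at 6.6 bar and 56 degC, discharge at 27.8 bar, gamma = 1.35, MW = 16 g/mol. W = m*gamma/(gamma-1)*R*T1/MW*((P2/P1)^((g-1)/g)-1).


Isentropic work: W = m*(gamma/(gamma-1))*(R*T1/MW)*((P2/P1)^((gamma-1)/gamma) - 1)
T1 = 56 + 273.15 = 329.15 K
Pressure ratio = 27.8 / 6.6 = 4.21212
Exponent = (1.35 - 1)/1.35 = 0.259259
(P2/P1)^exp - 1 = 4.21212^0.259259 - 1 = 0.451802
W = 16.3 * 1.35 / 0.35 * 8.314 * 329.15 / 16 * 0.451802 = 4858

4858 kW


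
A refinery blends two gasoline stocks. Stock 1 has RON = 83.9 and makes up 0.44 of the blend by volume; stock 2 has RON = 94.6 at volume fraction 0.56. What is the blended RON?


Linear blending: RON_blend = sum(vi * RONi)
Contribution 1: 0.44 * 83.9 = 36.916
Contribution 2: 0.56 * 94.6 = 52.976
RON_blend = 36.916 + 52.976 = 89.892

89.892


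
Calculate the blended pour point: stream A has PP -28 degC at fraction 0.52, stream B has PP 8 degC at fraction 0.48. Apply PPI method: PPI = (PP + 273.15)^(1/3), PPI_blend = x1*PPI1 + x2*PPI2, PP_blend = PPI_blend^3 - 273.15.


PPI_1 = (-28 + 273.15)^(1/3) = 6.258601
PPI_2 = (8 + 273.15)^(1/3) = 6.551077
PPI_blend = 0.52 * 6.258601 + 0.48 * 6.551077 = 6.398989
PP_blend = 6.398989^3 - 273.15 = 262.0198 - 273.15 = -11.13

-11.13 degC


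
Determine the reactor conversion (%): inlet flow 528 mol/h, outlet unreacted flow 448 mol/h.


X = (F_in - F_out) / F_in * 100
Moles reacted = 528 - 448 = 80
X = 80 / 528 * 100
= 0.1515 * 100
= 15.15 %

15.15 %


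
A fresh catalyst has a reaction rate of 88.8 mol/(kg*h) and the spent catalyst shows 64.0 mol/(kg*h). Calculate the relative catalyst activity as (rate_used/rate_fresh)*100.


Activity (%) = (rate_used / rate_fresh) * 100
rate_used = 64.0, rate_fresh = 88.8
= (64.0 / 88.8) * 100
= 0.7207 * 100 = 72.07

72.07 %


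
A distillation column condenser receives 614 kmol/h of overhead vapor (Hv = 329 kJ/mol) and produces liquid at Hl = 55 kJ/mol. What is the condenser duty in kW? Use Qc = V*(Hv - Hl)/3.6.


Qc = 614 * (329 - 55) / 3.6 = 614 * 274 / 3.6 = 46730

46730 kW


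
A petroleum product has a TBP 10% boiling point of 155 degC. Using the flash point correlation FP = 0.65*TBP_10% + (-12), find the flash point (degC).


FP = 0.65 * 155 + (-12) = 88.75

88.75 degC


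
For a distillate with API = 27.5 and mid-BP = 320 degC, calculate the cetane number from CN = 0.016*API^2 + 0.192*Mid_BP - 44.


CN = 0.016 * 27.5^2 + 0.192 * 320 - 44
CN = 12.1 + 61.44 - 44 = 29.54

29.54


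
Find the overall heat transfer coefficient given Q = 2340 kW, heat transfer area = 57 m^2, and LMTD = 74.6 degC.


From Q = U*A*LMTD, U = Q / (A * LMTD)
U = 2340 / (57 * 74.6) = 2340 / 4252.2 = 0.5503

0.5503 kW/(m^2*K)


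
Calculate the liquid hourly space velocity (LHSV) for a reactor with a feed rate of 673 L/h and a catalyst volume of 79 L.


LHSV = volumetric feed rate / catalyst volume
= 673 L/h / 79 L
= 8.519 h^-1

8.519 h^-1


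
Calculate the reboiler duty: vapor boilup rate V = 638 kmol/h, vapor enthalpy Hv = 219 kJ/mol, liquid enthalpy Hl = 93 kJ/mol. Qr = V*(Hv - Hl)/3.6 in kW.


Qr = 638 * (219 - 93) / 3.6 = 638 * 126 / 3.6 = 22330

22330 kW


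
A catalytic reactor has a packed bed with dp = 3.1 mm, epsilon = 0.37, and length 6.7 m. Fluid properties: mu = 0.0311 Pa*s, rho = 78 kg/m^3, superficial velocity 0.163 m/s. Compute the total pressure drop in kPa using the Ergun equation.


dp = 3.1 mm = 0.0031 m
Viscous term = 150*0.0311*0.163*(1-0.37)^2 / (0.0031^2*0.37^3) = 620000
Inertial term = 1.75*78*0.163^2*(1-0.37) / (0.0031*0.37^3) = 14550.6
dP/L = 620000 + 14550.6 = 634551 Pa/m
dP = 634551 * 6.7 / 1000 = 4251 kPa

4251 kPa


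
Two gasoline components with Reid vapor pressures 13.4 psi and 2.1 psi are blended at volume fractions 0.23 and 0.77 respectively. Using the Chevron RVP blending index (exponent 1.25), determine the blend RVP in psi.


Chevron index: RVP_blend = (sum xi*RVPi^1.25)^(1/1.25)
RVP^1.25 terms: 0.23 * 13.4^1.25 + 0.77 * 2.1^1.25 = 7.84324
RVP_blend = 7.84324^(1/1.25) = 5.195

5.195 psi


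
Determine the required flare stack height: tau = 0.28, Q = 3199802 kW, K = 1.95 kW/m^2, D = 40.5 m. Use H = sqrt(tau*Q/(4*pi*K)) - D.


tau*Q/(4*pi*K) = 0.28 * 3199802 / (4 * pi * 1.95) = 36562.6
sqrt(36562.6) = 191.213
H = 191.213 - 40.5 = 150.7

150.7 m


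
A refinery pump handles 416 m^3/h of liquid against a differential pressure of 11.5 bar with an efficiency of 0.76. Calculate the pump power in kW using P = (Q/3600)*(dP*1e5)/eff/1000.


Q = 416 / 3600 = 0.115556 m^3/s
P = 0.115556 * (11.5 * 1e5) / 0.76 / 1000 = 174.9

174.9 kW


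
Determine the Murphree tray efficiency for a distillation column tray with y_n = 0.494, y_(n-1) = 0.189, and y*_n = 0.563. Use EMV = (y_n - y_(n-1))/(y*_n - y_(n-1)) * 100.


Murphree vapor efficiency: EMV = (y_n - y_(n-1)) / (y*_n - y_(n-1)) * 100
EMV = (0.494 - 0.189) / (0.563 - 0.189) * 100 = 0.305 / 0.374 * 100 = 81.55

81.55 %


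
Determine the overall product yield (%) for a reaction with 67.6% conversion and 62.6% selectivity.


Overall yield = conversion (%) * selectivity (%) / 100
Conversion = 67.6%, Selectivity = 62.6%
Y = 67.6 * 62.6 / 100
= 42.3176 %

42.3176 %


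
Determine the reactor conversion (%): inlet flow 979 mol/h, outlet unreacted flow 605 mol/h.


X = (F_in - F_out) / F_in * 100
Moles reacted = 979 - 605 = 374
X = 374 / 979 * 100
= 0.3820 * 100
= 38.20 %

38.20 %


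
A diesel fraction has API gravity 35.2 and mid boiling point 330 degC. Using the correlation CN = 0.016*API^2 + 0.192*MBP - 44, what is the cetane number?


CN = 0.016 * 35.2^2 + 0.192 * 330 - 44
CN = 19.82464 + 63.36 - 44 = 39.18464

39.18464


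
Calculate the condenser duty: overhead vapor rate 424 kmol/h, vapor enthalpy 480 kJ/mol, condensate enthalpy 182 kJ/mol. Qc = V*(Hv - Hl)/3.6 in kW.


Qc = 424 * (480 - 182) / 3.6 = 424 * 298 / 3.6 = 35100

35100 kW


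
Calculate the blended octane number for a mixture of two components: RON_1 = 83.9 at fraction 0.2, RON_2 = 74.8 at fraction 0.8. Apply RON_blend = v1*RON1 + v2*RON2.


Linear blending: RON_blend = sum(vi * RONi)
Contribution 1: 0.2 * 83.9 = 16.78
Contribution 2: 0.8 * 74.8 = 59.84
RON_blend = 16.78 + 59.84 = 76.62

76.62


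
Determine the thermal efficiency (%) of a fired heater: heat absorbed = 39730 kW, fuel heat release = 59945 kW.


Furnace efficiency = Q_absorbed / Q_fuel * 100
= 39730 / 59945 * 100 = 66.28

66.28 %


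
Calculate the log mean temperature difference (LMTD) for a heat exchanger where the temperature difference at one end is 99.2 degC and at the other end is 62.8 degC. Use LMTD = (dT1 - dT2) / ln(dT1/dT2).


LMTD = (dT1 - dT2) / ln(dT1/dT2)
= (99.2 - 62.8) / ln(99.2 / 62.8) = 36.4 / 0.457183 = 79.62

79.62 degC


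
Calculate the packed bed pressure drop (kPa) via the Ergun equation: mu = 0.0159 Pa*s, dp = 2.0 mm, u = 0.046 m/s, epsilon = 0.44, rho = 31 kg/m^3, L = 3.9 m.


dp = 2.0 mm = 0.002 m
Viscous term = 150*0.0159*0.046*(1-0.44)^2 / (0.002^2*0.44^3) = 100973
Inertial term = 1.75*31*0.046^2*(1-0.44) / (0.002*0.44^3) = 377.325
dP/L = 100973 + 377.325 = 101350 Pa/m
dP = 101350 * 3.9 / 1000 = 395.3 kPa

395.3 kPa


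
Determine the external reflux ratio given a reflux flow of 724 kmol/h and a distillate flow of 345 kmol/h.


Reflux ratio definition: R = L / D (liquid returned / distillate withdrawn)
L = 724 kmol/h, D = 345 kmol/h
R = 724 / 345 = 2.099

2.099


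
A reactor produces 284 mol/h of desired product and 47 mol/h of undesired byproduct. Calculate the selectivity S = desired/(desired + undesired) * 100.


Selectivity = desired / (desired + undesired) * 100
Total products = 284 + 47 = 331 mol/h
S = 284 / 331 * 100
= 0.8580 * 100
= 85.80 %

85.80 %


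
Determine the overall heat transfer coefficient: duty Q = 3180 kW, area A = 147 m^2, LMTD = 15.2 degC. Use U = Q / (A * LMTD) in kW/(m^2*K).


From Q = U*A*LMTD, U = Q / (A * LMTD)
U = 3180 / (147 * 15.2) = 3180 / 2234.4 = 1.423

1.423 kW/(m^2*K)


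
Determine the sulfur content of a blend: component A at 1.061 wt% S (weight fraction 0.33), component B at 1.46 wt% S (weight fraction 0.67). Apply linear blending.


Linear sulfur blending: S_blend = x1*S1 + x2*S2
Contribution 1: 0.33 * 1.061 = 0.35013 wt%
Contribution 2: 0.67 * 1.46 = 0.9782 wt%
S_blend = 0.35013 + 0.9782 = 1.32833

1.32833 wt%


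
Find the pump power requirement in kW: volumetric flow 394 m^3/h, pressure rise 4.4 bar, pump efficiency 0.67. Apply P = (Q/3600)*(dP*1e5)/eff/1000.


Q = 394 / 3600 = 0.109444 m^3/s
P = 0.109444 * (4.4 * 1e5) / 0.67 / 1000 = 71.87

71.87 kW


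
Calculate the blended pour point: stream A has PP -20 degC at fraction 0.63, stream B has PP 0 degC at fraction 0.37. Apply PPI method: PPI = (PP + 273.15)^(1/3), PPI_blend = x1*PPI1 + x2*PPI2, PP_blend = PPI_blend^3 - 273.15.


PPI_1 = (-20 + 273.15)^(1/3) = 6.325953
PPI_2 = (0 + 273.15)^(1/3) = 6.488342
PPI_blend = 0.63 * 6.325953 + 0.37 * 6.488342 = 6.386037
PP_blend = 6.386037^3 - 273.15 = 260.432 - 273.15 = -12.72

-12.72 degC


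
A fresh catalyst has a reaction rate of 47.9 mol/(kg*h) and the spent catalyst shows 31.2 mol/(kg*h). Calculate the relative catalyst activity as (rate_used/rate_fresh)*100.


Activity (%) = (rate_used / rate_fresh) * 100
rate_used = 31.2, rate_fresh = 47.9
= (31.2 / 47.9) * 100
= 0.6514 * 100 = 65.14

65.14 %


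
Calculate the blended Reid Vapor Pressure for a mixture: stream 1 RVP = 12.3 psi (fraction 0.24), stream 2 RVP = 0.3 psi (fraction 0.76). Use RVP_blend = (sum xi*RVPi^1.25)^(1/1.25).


Chevron index: RVP_blend = (sum xi*RVPi^1.25)^(1/1.25)
RVP^1.25 terms: 0.24 * 12.3^1.25 + 0.76 * 0.3^1.25 = 5.69705
RVP_blend = 5.69705^(1/1.25) = 4.023

4.023 psi


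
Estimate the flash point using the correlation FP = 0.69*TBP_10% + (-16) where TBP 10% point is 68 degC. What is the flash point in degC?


FP = 0.69 * 68 + (-16) = 30.92

30.92 degC


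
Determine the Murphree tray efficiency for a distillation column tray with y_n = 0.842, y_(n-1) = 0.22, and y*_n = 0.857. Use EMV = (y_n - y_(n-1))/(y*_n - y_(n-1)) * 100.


Murphree vapor efficiency: EMV = (y_n - y_(n-1)) / (y*_n - y_(n-1)) * 100
EMV = (0.842 - 0.22) / (0.857 - 0.22) * 100 = 0.622 / 0.637 * 100 = 97.65

97.65 %


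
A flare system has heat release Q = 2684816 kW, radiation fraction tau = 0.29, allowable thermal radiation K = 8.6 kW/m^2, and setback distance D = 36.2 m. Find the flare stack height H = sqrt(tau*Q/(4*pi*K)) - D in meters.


tau*Q/(4*pi*K) = 0.29 * 2684816 / (4 * pi * 8.6) = 7204.51
sqrt(7204.51) = 84.8794
H = 84.8794 - 36.2 = 48.68

48.68 m


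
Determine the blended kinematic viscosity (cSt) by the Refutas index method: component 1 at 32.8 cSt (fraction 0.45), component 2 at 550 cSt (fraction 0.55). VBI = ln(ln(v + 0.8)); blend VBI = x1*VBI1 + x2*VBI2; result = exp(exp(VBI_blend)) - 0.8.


Refutas method: VBN_i = 14.534*ln(ln(visc_i + 0.8)) + 10.975, blended linearly by mass fraction; since VBN is linear in VBI_i = ln(ln(visc_i + 0.8)) and the fractions sum to 1, blend VBI directly: visc = exp(exp(VBI_blend)) - 0.8
VBI_1 = ln(ln(32.8 + 0.8)) = 1.2569
VBI_2 = ln(ln(550 + 0.8)) = 1.84235
VBI_blend = 0.45 * 1.2569 + 0.55 * 1.84235 = 1.5789
visc_blend = exp(exp(1.5789)) - 0.8 = 126.9

126.9 cSt


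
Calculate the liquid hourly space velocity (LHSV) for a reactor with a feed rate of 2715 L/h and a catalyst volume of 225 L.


LHSV = volumetric feed rate / catalyst volume
= 2715 L/h / 225 L
= 12.07 h^-1

12.07 h^-1


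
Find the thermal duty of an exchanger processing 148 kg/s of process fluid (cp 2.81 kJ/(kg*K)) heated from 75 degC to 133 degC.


Q = m_dot * cp * delta_T
delta_T = 133 - 75 = 58 K
Q = 148 * 2.81 * 58
= 415.88 * 58
= 24121.04 kW

24121.04 kW


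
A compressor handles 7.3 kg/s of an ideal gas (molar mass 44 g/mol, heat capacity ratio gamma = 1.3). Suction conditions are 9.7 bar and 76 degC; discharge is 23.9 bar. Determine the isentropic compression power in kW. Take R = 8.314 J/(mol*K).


Isentropic work: W = m*(gamma/(gamma-1))*(R*T1/MW)*((P2/P1)^((gamma-1)/gamma) - 1)
T1 = 76 + 273.15 = 349.15 K
Pressure ratio = 23.9 / 9.7 = 2.46392
Exponent = (1.3 - 1)/1.3 = 0.230769
(P2/P1)^exp - 1 = 2.46392^0.230769 - 1 = 0.231332
W = 7.3 * 1.3 / 0.3 * 8.314 * 349.15 / 44 * 0.231332 = 482.8

482.8 kW


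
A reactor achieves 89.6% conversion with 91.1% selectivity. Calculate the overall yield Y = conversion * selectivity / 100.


Overall yield = conversion (%) * selectivity (%) / 100
Conversion = 89.6%, Selectivity = 91.1%
Y = 89.6 * 91.1 / 100
= 81.6256 %

81.6256 %


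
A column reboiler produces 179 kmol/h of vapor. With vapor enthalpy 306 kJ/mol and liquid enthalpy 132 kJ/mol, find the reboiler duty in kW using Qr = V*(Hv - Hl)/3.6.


Qr = 179 * (306 - 132) / 3.6 = 179 * 174 / 3.6 = 8652

8652 kW


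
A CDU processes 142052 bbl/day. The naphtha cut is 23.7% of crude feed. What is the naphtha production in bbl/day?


Crude throughput = 142052 bbl/day
Fraction yield = 23.7%
yield = throughput * fraction / 100
yield = 142052 * 23.7 / 100 = 33666.324

33666.324 bbl/day


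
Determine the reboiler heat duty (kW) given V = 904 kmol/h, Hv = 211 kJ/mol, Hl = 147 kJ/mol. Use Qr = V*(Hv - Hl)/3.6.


Qr = 904 * (211 - 147) / 3.6 = 904 * 64 / 3.6 = 16070

16070 kW


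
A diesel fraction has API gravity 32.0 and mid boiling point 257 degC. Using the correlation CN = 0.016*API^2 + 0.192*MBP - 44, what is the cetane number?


CN = 0.016 * 32.0^2 + 0.192 * 257 - 44
CN = 16.384 + 49.344 - 44 = 21.728

21.728


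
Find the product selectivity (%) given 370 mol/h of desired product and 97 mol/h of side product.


Selectivity = desired / (desired + undesired) * 100
Total products = 370 + 97 = 467 mol/h
S = 370 / 467 * 100
= 0.7923 * 100
= 79.23 %

79.23 %


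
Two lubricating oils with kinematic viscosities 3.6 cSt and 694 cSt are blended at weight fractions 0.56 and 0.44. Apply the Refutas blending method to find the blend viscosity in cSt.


Refutas method: VBN_i = 14.534*ln(ln(visc_i + 0.8)) + 10.975, blended linearly by mass fraction; since VBN is linear in VBI_i = ln(ln(visc_i + 0.8)) and the fractions sum to 1, blend VBI directly: visc = exp(exp(VBI_blend)) - 0.8
VBI_1 = ln(ln(3.6 + 0.8)) = 0.393126
VBI_2 = ln(ln(694 + 0.8)) = 1.87849
VBI_blend = 0.56 * 0.393126 + 0.44 * 1.87849 = 1.04669
visc_blend = exp(exp(1.04669)) - 0.8 = 16.46

16.46 cSt


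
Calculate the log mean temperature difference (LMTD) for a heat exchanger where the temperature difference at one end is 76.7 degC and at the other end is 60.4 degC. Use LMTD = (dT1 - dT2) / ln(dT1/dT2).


LMTD = (dT1 - dT2) / ln(dT1/dT2)
= (76.7 - 60.4) / ln(76.7 / 60.4) = 16.3 / 0.238913 = 68.23

68.23 degC


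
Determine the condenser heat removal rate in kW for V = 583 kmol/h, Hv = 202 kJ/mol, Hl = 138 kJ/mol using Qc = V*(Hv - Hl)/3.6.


Qc = 583 * (202 - 138) / 3.6 = 583 * 64 / 3.6 = 10360

10360 kW


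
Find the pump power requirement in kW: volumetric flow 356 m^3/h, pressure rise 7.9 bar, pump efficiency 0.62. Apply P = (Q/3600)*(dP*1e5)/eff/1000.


Q = 356 / 3600 = 0.0988889 m^3/s
P = 0.0988889 * (7.9 * 1e5) / 0.62 / 1000 = 126.0

126.0 kW


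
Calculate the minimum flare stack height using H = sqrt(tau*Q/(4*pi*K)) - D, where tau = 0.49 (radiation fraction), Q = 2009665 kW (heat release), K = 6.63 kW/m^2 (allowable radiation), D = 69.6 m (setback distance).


tau*Q/(4*pi*K) = 0.49 * 2009665 / (4 * pi * 6.63) = 11819.4
sqrt(11819.4) = 108.717
H = 108.717 - 69.6 = 39.12

39.12 m


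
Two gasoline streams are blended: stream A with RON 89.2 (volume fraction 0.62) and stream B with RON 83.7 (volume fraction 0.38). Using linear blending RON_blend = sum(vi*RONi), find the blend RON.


Linear blending: RON_blend = sum(vi * RONi)
Contribution 1: 0.62 * 89.2 = 55.304
Contribution 2: 0.38 * 83.7 = 31.806
RON_blend = 55.304 + 31.806 = 87.11

87.11


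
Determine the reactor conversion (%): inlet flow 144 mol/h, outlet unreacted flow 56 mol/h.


X = (F_in - F_out) / F_in * 100
Moles reacted = 144 - 56 = 88
X = 88 / 144 * 100
= 0.6111 * 100
= 61.11 %

61.11 %


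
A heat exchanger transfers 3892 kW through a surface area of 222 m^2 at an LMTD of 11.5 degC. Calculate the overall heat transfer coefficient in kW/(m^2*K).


From Q = U*A*LMTD, U = Q / (A * LMTD)
U = 3892 / (222 * 11.5) = 3892 / 2553 = 1.524

1.524 kW/(m^2*K)


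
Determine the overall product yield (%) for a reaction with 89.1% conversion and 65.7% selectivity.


Overall yield = conversion (%) * selectivity (%) / 100
Conversion = 89.1%, Selectivity = 65.7%
Y = 89.1 * 65.7 / 100
= 58.5387 %

58.5387 %


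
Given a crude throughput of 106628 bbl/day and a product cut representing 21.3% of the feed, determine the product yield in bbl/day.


Crude throughput = 106628 bbl/day
Fraction yield = 21.3%
yield = throughput * fraction / 100
yield = 106628 * 21.3 / 100 = 22711.764

22711.764 bbl/day


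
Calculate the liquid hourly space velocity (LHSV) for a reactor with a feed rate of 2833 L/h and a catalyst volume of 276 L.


LHSV = volumetric feed rate / catalyst volume
= 2833 L/h / 276 L
= 10.26 h^-1

10.26 h^-1


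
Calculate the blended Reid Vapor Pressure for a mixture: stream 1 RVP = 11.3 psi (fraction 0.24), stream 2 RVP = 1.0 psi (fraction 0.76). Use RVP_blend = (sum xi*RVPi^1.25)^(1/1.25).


Chevron index: RVP_blend = (sum xi*RVPi^1.25)^(1/1.25)
RVP^1.25 terms: 0.24 * 11.3^1.25 + 0.76 * 1.0^1.25 = 5.73232
RVP_blend = 5.73232^(1/1.25) = 4.043

4.043 psi


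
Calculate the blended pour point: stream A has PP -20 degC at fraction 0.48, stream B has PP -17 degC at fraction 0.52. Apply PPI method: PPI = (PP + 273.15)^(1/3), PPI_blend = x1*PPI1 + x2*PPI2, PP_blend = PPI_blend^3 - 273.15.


PPI_1 = (-20 + 273.15)^(1/3) = 6.325953
PPI_2 = (-17 + 273.15)^(1/3) = 6.350844
PPI_blend = 0.48 * 6.325953 + 0.52 * 6.350844 = 6.338896
PP_blend = 6.338896^3 - 273.15 = 254.707 - 273.15 = -18.44

-18.44 degC


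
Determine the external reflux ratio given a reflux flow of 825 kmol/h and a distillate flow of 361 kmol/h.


Reflux ratio definition: R = L / D (liquid returned / distillate withdrawn)
L = 825 kmol/h, D = 361 kmol/h
R = 825 / 361 = 2.285

2.285


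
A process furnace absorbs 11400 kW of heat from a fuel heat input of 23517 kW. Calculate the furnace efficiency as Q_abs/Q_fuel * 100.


Furnace efficiency = Q_absorbed / Q_fuel * 100
= 11400 / 23517 * 100 = 48.48

48.48 %


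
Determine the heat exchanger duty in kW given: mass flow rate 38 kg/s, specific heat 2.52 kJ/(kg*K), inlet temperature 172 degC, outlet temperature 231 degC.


Q = m_dot * cp * delta_T
delta_T = 231 - 172 = 59 K
Q = 38 * 2.52 * 59
= 95.76 * 59
= 5649.84 kW

5649.84 kW


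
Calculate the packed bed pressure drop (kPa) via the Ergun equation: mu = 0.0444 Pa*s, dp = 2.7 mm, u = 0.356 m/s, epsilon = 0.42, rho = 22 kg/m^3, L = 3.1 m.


dp = 2.7 mm = 0.0027 m
Viscous term = 150*0.0444*0.356*(1-0.42)^2 / (0.0027^2*0.42^3) = 1476740
Inertial term = 1.75*22*0.356^2*(1-0.42) / (0.0027*0.42^3) = 14147.4
dP/L = 1476740 + 14147.4 = 1490890 Pa/m
dP = 1490890 * 3.1 / 1000 = 4622 kPa

4622 kPa


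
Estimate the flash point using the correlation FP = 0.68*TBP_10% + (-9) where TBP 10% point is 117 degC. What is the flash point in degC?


FP = 0.68 * 117 + (-9) = 70.56

70.56 degC


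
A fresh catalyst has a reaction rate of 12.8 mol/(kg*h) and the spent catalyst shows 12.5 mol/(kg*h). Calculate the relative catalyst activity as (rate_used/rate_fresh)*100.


Activity (%) = (rate_used / rate_fresh) * 100
rate_used = 12.5, rate_fresh = 12.8
= (12.5 / 12.8) * 100
= 0.9766 * 100 = 97.66

97.66 %


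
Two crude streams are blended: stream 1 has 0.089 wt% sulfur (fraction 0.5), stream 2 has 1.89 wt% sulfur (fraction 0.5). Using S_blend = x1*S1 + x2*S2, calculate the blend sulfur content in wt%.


Linear sulfur blending: S_blend = x1*S1 + x2*S2
Contribution 1: 0.5 * 0.089 = 0.0445 wt%
Contribution 2: 0.5 * 1.89 = 0.945 wt%
S_blend = 0.0445 + 0.945 = 0.9895

0.9895 wt%


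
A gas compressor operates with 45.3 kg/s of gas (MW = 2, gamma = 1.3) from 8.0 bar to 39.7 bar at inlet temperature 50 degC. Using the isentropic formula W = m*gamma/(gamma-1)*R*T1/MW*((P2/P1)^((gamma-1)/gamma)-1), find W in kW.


Isentropic work: W = m*(gamma/(gamma-1))*(R*T1/MW)*((P2/P1)^((gamma-1)/gamma) - 1)
T1 = 50 + 273.15 = 323.15 K
Pressure ratio = 39.7 / 8.0 = 4.9625
Exponent = (1.3 - 1)/1.3 = 0.230769
(P2/P1)^exp - 1 = 4.9625^0.230769 - 1 = 0.447259
W = 45.3 * 1.3 / 0.3 * 8.314 * 323.15 / 2 * 0.447259 = 117900

117900 kW


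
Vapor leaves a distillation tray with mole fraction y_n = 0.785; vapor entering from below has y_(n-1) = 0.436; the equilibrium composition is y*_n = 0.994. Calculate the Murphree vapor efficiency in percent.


Murphree vapor efficiency: EMV = (y_n - y_(n-1)) / (y*_n - y_(n-1)) * 100
EMV = (0.785 - 0.436) / (0.994 - 0.436) * 100 = 0.349 / 0.558 * 100 = 62.54

62.54 %


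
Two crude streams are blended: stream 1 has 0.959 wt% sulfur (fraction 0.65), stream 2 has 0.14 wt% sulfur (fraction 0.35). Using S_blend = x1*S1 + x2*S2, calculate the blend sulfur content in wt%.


Linear sulfur blending: S_blend = x1*S1 + x2*S2
Contribution 1: 0.65 * 0.959 = 0.62335 wt%
Contribution 2: 0.35 * 0.14 = 0.049 wt%
S_blend = 0.62335 + 0.049 = 0.67235

0.67235 wt%


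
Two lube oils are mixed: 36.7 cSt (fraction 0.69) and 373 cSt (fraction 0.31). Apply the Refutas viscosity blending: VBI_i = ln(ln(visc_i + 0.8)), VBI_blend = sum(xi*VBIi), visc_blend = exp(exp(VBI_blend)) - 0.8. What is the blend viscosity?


Refutas method: VBN_i = 14.534*ln(ln(visc_i + 0.8)) + 10.975, blended linearly by mass fraction; since VBN is linear in VBI_i = ln(ln(visc_i + 0.8)) and the fractions sum to 1, blend VBI directly: visc = exp(exp(VBI_blend)) - 0.8
VBI_1 = ln(ln(36.7 + 0.8)) = 1.28767
VBI_2 = ln(ln(373 + 0.8)) = 1.77896
VBI_blend = 0.69 * 1.28767 + 0.31 * 1.77896 = 1.43997
visc_blend = exp(exp(1.43997)) - 0.8 = 67.27

67.27 cSt


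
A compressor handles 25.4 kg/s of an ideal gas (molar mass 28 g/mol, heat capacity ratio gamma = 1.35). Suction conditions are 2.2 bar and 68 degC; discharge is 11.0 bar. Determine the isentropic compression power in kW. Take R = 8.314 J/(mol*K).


Isentropic work: W = m*(gamma/(gamma-1))*(R*T1/MW)*((P2/P1)^((gamma-1)/gamma) - 1)
T1 = 68 + 273.15 = 341.15 K
Pressure ratio = 11.0 / 2.2 = 5
Exponent = (1.35 - 1)/1.35 = 0.259259
(P2/P1)^exp - 1 = 5^0.259259 - 1 = 0.517799
W = 25.4 * 1.35 / 0.35 * 8.314 * 341.15 / 28 * 0.517799 = 5139

5139 kW
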